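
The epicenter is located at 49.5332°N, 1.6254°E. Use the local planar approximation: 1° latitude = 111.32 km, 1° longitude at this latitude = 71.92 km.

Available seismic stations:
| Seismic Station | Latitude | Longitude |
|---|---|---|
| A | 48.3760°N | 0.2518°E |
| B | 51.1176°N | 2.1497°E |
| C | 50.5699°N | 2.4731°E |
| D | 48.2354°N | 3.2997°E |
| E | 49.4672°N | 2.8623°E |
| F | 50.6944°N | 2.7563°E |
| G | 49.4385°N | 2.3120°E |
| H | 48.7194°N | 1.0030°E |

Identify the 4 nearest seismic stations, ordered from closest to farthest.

G, E, H, C

Distances from 49.5332°N, 1.6254°E:
A: √((-1.1572·111.32)² + (-1.3736·71.92)²) = √(16594.464611 + 9759.328165) = 162.3385 km
B: √((1.5844·111.32)² + (0.5243·71.92)²) = √(31108.284547 + 1421.867321) = 180.3612 km
C: √((1.0367·111.32)² + (0.8477·71.92)²) = √(13318.416505 + 3716.924365) = 130.5195 km
D: √((-1.2978·111.32)² + (1.6743·71.92)²) = √(20871.897579 + 14499.930210) = 188.0740 km
E: √((-0.0660·111.32)² + (1.2369·71.92)²) = √(53.980172 + 7913.498721) = 89.2607 km
F: √((1.1612·111.32)² + (1.1309·71.92)²) = √(16709.384383 + 6615.272911) = 152.7241 km
G: √((-0.0947·111.32)² + (0.6866·71.92)²) = √(111.133848 + 2438.411263) = 50.4930 km
H: √((-0.8138·111.32)² + (-0.6224·71.92)²) = √(8206.949600 + 2003.726885) = 101.0479 km
Sorted: G (50.4930 km) < E (89.2607 km) < H (101.0479 km) < C (130.5195 km) < F (152.7241 km) < A (162.3385 km) < …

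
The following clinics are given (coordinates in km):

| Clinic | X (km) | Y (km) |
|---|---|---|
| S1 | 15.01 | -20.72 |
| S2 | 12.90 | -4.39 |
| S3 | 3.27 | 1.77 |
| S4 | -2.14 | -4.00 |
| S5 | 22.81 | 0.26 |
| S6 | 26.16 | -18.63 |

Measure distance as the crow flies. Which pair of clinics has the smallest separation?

S3 and S4

Pairwise distances:
S3–S4: 7.91 km
S2–S5: 10.95 km
S1–S6: 11.34 km
S2–S3: 11.43 km
S2–S4: 15.05 km
S1–S2: 16.47 km
S5–S6: 19.18 km
S2–S6: 19.46 km
S3–S5: 19.60 km
S1–S5: 22.38 km
S1–S4: 23.95 km
S4–S5: 25.31 km
S1–S3: 25.37 km
S3–S6: 30.66 km
S4–S6: 31.86 km
Closest pair: S3–S4 at 7.91 km.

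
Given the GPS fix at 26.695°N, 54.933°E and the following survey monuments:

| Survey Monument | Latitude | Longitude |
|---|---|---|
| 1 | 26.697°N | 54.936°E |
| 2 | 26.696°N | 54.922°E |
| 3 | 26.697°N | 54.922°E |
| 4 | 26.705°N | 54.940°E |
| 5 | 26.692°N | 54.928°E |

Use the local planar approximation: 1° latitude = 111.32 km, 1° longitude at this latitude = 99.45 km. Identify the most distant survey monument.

Distances from 26.695°N, 54.933°E:
1: √((0.002·111.32)² + (0.003·99.45)²) = √(0.04957 + 0.08901) = 0.372 km
2: √((0.001·111.32)² + (-0.011·99.45)²) = √(0.01239 + 1.19673) = 1.100 km
3: √((0.002·111.32)² + (-0.011·99.45)²) = √(0.04957 + 1.19673) = 1.116 km
4: √((0.010·111.32)² + (0.007·99.45)²) = √(1.23921 + 0.48462) = 1.313 km
5: √((-0.003·111.32)² + (-0.005·99.45)²) = √(0.11153 + 0.24726) = 0.599 km
Maximum: 4 at 1.313 km.

4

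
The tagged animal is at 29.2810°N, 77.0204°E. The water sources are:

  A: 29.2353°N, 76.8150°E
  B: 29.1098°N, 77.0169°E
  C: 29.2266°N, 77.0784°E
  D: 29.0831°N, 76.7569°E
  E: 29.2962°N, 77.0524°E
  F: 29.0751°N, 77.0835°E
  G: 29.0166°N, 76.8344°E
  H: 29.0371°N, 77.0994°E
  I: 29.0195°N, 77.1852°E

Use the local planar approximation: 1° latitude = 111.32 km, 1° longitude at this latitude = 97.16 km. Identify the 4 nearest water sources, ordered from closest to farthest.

E, C, B, A

Distances from 29.2810°N, 77.0204°E:
A: √((-0.0457·111.32)² + (-0.2054·97.16)²) = √(25.880865 + 398.268438) = 20.5949 km
B: √((-0.1712·111.32)² + (-0.0035·97.16)²) = √(363.206754 + 0.115641) = 19.0610 km
C: √((-0.0544·111.32)² + (0.0580·97.16)²) = √(36.672811 + 31.756381) = 8.2722 km
D: √((-0.1979·111.32)² + (-0.2635·97.16)²) = √(485.330946 + 655.444995) = 33.7754 km
E: √((0.0152·111.32)² + (0.0320·97.16)²) = √(2.863081 + 9.666627) = 3.5397 km
F: √((-0.2059·111.32)² + (0.0631·97.16)²) = √(525.362523 + 37.586660) = 23.7266 km
G: √((-0.2644·111.32)² + (-0.1860·97.16)²) = √(866.301960 + 326.588509) = 34.5382 km
H: √((-0.2439·111.32)² + (0.0790·97.16)²) = √(737.173977 + 58.915449) = 28.2151 km
I: √((-0.2615·111.32)² + (0.1648·97.16)²) = √(847.402580 + 256.383119) = 33.2233 km
Sorted: E (3.5397 km) < C (8.2722 km) < B (19.0610 km) < A (20.5949 km) < F (23.7266 km) < H (28.2151 km) < …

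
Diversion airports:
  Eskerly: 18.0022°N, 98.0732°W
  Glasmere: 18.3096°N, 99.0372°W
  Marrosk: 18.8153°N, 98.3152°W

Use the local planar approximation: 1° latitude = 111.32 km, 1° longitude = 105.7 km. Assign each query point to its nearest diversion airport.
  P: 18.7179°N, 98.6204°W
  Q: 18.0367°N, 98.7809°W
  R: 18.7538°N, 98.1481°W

P at 18.7179°N, 98.6204°W:
  Eskerly: √((-0.7157·111.32)² + (0.5472·105.7)²) = √(6347.583605 + 3345.354548) = 98.4527 km
  Glasmere: √((-0.4083·111.32)² + (-0.4168·105.7)²) = √(2065.880304 + 1940.909989) = 63.2992 km
  Marrosk: √((0.0974·111.32)² + (0.3052·105.7)²) = √(117.561281 + 1040.684373) = 34.0330 km
  → nearest: Marrosk (34.0330 km)
Q at 18.0367°N, 98.7809°W:
  Eskerly: √((-0.0345·111.32)² + (0.7077·105.7)²) = √(14.749747 + 5595.621959) = 74.9024 km
  Glasmere: √((0.2729·111.32)² + (-0.2563·105.7)²) = √(922.897494 + 733.917405) = 40.7040 km
  Marrosk: √((0.7786·111.32)² + (0.4657·105.7)²) = √(7512.339286 + 2423.050416) = 99.6764 km
  → nearest: Glasmere (40.7040 km)
R at 18.7538°N, 98.1481°W:
  Eskerly: √((-0.7516·111.32)² + (0.0749·105.7)²) = √(7000.352966 + 62.677781) = 84.0418 km
  Glasmere: √((-0.4442·111.32)² + (-0.8891·105.7)²) = √(2445.138724 + 8831.840050) = 106.1931 km
  Marrosk: √((0.0615·111.32)² + (-0.1671·105.7)²) = √(46.870181 + 311.962847) = 18.9429 km
  → nearest: Marrosk (18.9429 km)

P→Marrosk; Q→Glasmere; R→Marrosk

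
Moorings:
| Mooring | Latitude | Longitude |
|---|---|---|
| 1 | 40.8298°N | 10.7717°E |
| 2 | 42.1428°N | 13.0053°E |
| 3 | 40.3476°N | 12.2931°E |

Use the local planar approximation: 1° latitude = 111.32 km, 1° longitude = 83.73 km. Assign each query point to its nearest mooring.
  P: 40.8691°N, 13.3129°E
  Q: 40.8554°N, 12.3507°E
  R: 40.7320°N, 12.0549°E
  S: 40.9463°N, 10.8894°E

P→3; Q→3; R→3; S→1

P at 40.8691°N, 13.3129°E:
  1: √((-0.0393·111.32)² + (-2.5412·83.73)²) = √(19.139540 + 45273.062747) = 212.8196 km
  2: √((1.2737·111.32)² + (-0.3076·83.73)²) = √(20103.917480 + 663.337951) = 144.1085 km
  3: √((-0.5215·111.32)² + (-1.0198·83.73)²) = √(3370.194929 + 7291.085611) = 103.2535 km
  → nearest: 3 (103.2535 km)
Q at 40.8554°N, 12.3507°E:
  1: √((-0.0256·111.32)² + (-1.5790·83.73)²) = √(8.121314 + 17479.396842) = 132.2404 km
  2: √((1.2874·111.32)² + (0.6546·83.73)²) = √(20538.721448 + 3004.098610) = 153.4367 km
  3: √((-0.5078·111.32)² + (-0.0576·83.73)²) = √(3195.448249 + 23.259863) = 56.7337 km
  → nearest: 3 (56.7337 km)
R at 40.7320°N, 12.0549°E:
  1: √((0.0978·111.32)² + (-1.2832·83.73)²) = √(118.528859 + 11543.855565) = 107.9925 km
  2: √((1.4108·111.32)² + (0.9504·83.73)²) = √(24664.782910 + 6332.497656) = 176.0604 km
  3: √((-0.3844·111.32)² + (0.2382·83.73)²) = √(1831.104599 + 397.782522) = 47.2111 km
  → nearest: 3 (47.2111 km)
S at 40.9463°N, 10.8894°E:
  1: √((-0.1165·111.32)² + (-0.1177·83.73)²) = √(168.189255 + 97.121439) = 16.2884 km
  2: √((1.1965·111.32)² + (2.1159·83.73)²) = √(17740.742864 + 31387.191675) = 221.6482 km
  3: √((-0.5987·111.32)² + (1.4037·83.73)²) = √(4441.860465 + 13813.724246) = 135.1132 km
  → nearest: 1 (16.2884 km)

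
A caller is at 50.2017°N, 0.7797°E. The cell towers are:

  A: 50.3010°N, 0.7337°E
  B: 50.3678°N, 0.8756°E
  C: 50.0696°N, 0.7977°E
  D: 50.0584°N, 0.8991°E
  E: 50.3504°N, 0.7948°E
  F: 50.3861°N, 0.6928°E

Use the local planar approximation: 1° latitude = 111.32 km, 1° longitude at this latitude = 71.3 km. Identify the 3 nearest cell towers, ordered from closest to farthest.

A, C, E

Distances from 50.2017°N, 0.7797°E:
A: 11.5304 km
B: 19.7140 km
C: 14.7613 km
D: 18.0817 km
E: 16.5883 km
F: 21.4421 km
Sorted: A (11.5304 km) < C (14.7613 km) < E (16.5883 km) < D (18.0817 km) < B (19.7140 km) < …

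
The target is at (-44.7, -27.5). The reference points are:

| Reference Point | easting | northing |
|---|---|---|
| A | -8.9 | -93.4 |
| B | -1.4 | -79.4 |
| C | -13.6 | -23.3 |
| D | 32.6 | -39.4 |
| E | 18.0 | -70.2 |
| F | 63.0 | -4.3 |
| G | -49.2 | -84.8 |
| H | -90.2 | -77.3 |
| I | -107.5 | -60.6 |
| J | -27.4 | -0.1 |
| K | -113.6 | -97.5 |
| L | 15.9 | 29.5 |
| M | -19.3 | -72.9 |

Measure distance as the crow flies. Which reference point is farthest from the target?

F

Distances from (-44.7, -27.5):
A: 75.0
B: 67.6
C: 31.4
D: 78.2
E: 75.9
F: 110.2
G: 57.5
H: 67.5
I: 71.0
J: 32.4
K: 98.2
L: 83.2
M: 52.0
Maximum: F at 110.2.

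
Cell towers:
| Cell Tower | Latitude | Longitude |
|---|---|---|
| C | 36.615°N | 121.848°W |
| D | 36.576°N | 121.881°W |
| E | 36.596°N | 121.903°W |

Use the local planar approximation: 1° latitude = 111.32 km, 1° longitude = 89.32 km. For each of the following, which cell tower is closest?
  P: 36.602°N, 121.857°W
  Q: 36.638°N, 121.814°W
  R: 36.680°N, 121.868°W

P at 36.602°N, 121.857°W:
  C: √((0.013·111.32)² + (0.009·89.32)²) = √(2.09427 + 0.64622) = 1.655 km
  D: √((-0.026·111.32)² + (-0.024·89.32)²) = √(8.37709 + 4.59536) = 3.602 km
  E: √((-0.006·111.32)² + (-0.046·89.32)²) = √(0.44612 + 16.88158) = 4.163 km
  → nearest: C (1.655 km)
Q at 36.638°N, 121.814°W:
  C: √((-0.023·111.32)² + (-0.034·89.32)²) = √(6.55544 + 9.22264) = 3.972 km
  D: √((-0.062·111.32)² + (-0.067·89.32)²) = √(47.63540 + 35.81352) = 9.135 km
  E: √((-0.042·111.32)² + (-0.089·89.32)²) = √(21.85974 + 63.19423) = 9.222 km
  → nearest: C (3.972 km)
R at 36.680°N, 121.868°W:
  C: √((-0.065·111.32)² + (0.020·89.32)²) = √(52.35680 + 3.19122) = 7.453 km
  D: √((-0.104·111.32)² + (-0.013·89.32)²) = √(134.03341 + 1.34829) = 11.635 km
  E: √((-0.084·111.32)² + (-0.035·89.32)²) = √(87.43896 + 9.77313) = 9.860 km
  → nearest: C (7.453 km)

P→C; Q→C; R→C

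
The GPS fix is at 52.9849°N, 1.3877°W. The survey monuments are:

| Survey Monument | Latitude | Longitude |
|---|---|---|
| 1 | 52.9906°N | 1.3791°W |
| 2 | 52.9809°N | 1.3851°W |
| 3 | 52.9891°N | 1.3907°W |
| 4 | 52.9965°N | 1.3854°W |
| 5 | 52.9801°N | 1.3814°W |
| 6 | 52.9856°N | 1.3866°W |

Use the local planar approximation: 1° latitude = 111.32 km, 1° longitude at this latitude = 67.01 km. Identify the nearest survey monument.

6

Distances from 52.9849°N, 1.3877°W:
1: 0.8572 km
2: 0.4782 km
3: 0.5089 km
4: 1.3005 km
5: 0.6810 km
6: 0.1073 km
Minimum: 6 at 0.1073 km.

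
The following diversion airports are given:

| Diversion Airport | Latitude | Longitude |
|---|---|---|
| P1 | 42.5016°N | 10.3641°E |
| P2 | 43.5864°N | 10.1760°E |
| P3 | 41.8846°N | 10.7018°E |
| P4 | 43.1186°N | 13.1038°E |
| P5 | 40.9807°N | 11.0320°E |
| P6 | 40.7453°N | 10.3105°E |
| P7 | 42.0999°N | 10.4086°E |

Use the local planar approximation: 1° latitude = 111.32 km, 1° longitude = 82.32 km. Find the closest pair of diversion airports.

Pairwise distances:
P1–P2: √((1.0848·111.32)² + (-0.1881·82.32)²) = √(14582.962143 + 239.766396) = 121.7486 km
P1–P3: √((-0.6170·111.32)² + (0.3377·82.32)²) = √(4717.552298 + 772.810199) = 74.0970 km
P1–P4: √((0.6170·111.32)² + (2.7397·82.32)²) = √(4717.552298 + 50864.729935) = 235.7589 km
P1–P5: √((-1.5209·111.32)² + (0.6679·82.32)²) = √(28664.720740 + 3022.968421) = 178.0104 km
P1–P6: √((-1.7563·111.32)² + (-0.0536·82.32)²) = √(38224.674684 + 19.468850) = 195.5611 km
P1–P7: √((-0.4017·111.32)² + (0.0445·82.32)²) = √(1999.631911 + 13.419327) = 44.8670 km
P2–P3: √((-1.7018·111.32)² + (0.5258·82.32)²) = √(35889.171598 + 1873.492190) = 194.3262 km
P2–P4: √((-0.4678·111.32)² + (2.9278·82.32)²) = √(2711.857284 + 58088.951344) = 246.5782 km
P2–P5: √((-2.6057·111.32)² + (0.8560·82.32)²) = √(84138.588345 + 4965.445881) = 298.5030 km
P2–P6: √((-2.8411·111.32)² + (0.1345·82.32)²) = √(100027.504842 + 122.590070) = 316.4650 km
P2–P7: √((-1.4865·111.32)² + (0.2326·82.32)²) = √(27382.697101 + 366.631811) = 166.5813 km
P3–P4: √((1.2340·111.32)² + (2.4020·82.32)²) = √(18870.209192 + 39098.196921) = 240.7663 km
P3–P5: √((-0.9039·111.32)² + (0.3302·82.32)²) = √(10124.816668 + 738.864603) = 104.2290 km
P3–P6: √((-1.1393·111.32)² + (-0.3913·82.32)²) = √(16085.056476 + 1037.601090) = 130.8536 km
P3–P7: √((0.2153·111.32)² + (-0.2932·82.32)²) = √(574.426484 + 582.557309) = 34.0145 km
P4–P5: √((-2.1379·111.32)² + (-2.0718·82.32)²) = √(56639.729408 + 29087.498974) = 292.7921 km
P4–P6: √((-2.3733·111.32)² + (-2.7933·82.32)²) = √(69799.397488 + 52874.452845) = 350.2483 km
P4–P7: √((-1.0187·111.32)² + (-2.6952·82.32)²) = √(12859.941934 + 49225.792813) = 249.1701 km
P5–P6: √((-0.2354·111.32)² + (-0.7215·82.32)²) = √(686.687770 + 3527.632981) = 64.9178 km
P5–P7: √((1.1192·111.32)² + (-0.6234·82.32)²) = √(15522.504638 + 2633.566683) = 134.7445 km
P6–P7: √((1.3546·111.32)² + (0.0981·82.32)²) = √(22738.852150 + 65.215186) = 151.0102 km
Closest pair: P3–P7 at 34.0145 km.

P3 and P7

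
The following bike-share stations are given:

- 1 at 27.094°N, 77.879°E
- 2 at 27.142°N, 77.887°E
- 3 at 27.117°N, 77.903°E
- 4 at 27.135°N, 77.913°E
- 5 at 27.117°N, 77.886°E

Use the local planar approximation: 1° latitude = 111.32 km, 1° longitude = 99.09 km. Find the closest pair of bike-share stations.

Pairwise distances:
3–5: √((0.000·111.32)² + (-0.017·99.09)²) = √(0.00000 + 2.83764) = 1.685 km
3–4: √((0.018·111.32)² + (0.010·99.09)²) = √(4.01505 + 0.98188) = 2.235 km
1–5: √((0.023·111.32)² + (0.007·99.09)²) = √(6.55544 + 0.48112) = 2.653 km
2–4: √((-0.007·111.32)² + (0.026·99.09)²) = √(0.60721 + 6.63753) = 2.692 km
2–5: √((-0.025·111.32)² + (-0.001·99.09)²) = √(7.74509 + 0.00982) = 2.785 km
2–3: √((-0.025·111.32)² + (0.016·99.09)²) = √(7.74509 + 2.51362) = 3.203 km
4–5: √((-0.018·111.32)² + (-0.027·99.09)²) = √(4.01505 + 7.15793) = 3.343 km
1–3: √((0.023·111.32)² + (0.024·99.09)²) = √(6.55544 + 5.65564) = 3.494 km
1–2: √((0.048·111.32)² + (0.008·99.09)²) = √(28.55150 + 0.62840) = 5.402 km
1–4: √((0.041·111.32)² + (0.034·99.09)²) = √(20.83119 + 11.35057) = 5.673 km
Closest pair: 3–5 at 1.685 km.

3 and 5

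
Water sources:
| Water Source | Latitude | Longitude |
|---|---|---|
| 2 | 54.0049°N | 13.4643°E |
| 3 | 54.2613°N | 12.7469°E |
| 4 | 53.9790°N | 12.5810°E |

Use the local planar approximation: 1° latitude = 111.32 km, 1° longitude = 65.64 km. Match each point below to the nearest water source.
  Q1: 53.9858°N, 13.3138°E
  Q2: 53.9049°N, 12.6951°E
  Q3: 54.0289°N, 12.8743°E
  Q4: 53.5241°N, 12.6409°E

Q1→2; Q2→4; Q3→4; Q4→4

Q1 at 53.9858°N, 13.3138°E:
  2: 10.1050 km
  3: 48.2208 km
  4: 48.1069 km
  → nearest: 2 (10.1050 km)
Q2 at 53.9049°N, 12.6951°E:
  2: 51.7029 km
  3: 39.8199 km
  4: 11.1416 km
  → nearest: 4 (11.1416 km)
Q3 at 54.0289°N, 12.8743°E:
  2: 38.8196 km
  3: 27.1888 km
  4: 20.0376 km
  → nearest: 4 (20.0376 km)
Q4 at 53.5241°N, 12.6409°E:
  2: 76.0648 km
  3: 82.3595 km
  4: 50.7919 km
  → nearest: 4 (50.7919 km)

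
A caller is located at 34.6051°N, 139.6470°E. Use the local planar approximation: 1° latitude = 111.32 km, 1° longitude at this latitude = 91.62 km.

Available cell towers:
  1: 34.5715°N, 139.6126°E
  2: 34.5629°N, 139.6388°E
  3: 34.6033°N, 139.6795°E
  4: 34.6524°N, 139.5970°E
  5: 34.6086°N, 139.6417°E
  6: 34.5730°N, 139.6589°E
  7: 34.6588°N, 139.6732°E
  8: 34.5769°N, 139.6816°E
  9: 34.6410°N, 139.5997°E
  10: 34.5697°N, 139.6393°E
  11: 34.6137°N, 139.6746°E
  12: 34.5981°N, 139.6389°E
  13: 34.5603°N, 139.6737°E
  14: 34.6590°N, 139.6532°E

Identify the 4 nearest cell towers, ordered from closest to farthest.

5, 12, 11, 3

Distances from 34.6051°N, 139.6470°E:
1: 4.8912 km
2: 4.7574 km
3: 2.9844 km
4: 6.9793 km
5: 0.6226 km
6: 3.7360 km
7: 6.4418 km
8: 4.4614 km
9: 5.8950 km
10: 4.0034 km
11: 2.7039 km
12: 1.0761 km
13: 5.5548 km
14: 6.0270 km
Sorted: 5 (0.6226 km) < 12 (1.0761 km) < 11 (2.7039 km) < 3 (2.9844 km) < 6 (3.7360 km) < 10 (4.0034 km) < …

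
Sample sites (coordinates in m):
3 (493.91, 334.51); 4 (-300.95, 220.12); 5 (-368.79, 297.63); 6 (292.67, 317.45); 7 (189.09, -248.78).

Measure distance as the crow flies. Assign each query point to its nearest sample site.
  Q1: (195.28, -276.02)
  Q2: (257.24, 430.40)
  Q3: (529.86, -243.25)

Q1 at (195.28, -276.02):
  3: 679.65 m
  4: 701.71 m
  5: 804.52 m
  6: 601.41 m
  7: 27.93 m
  → nearest: 7 (27.93 m)
Q2 at (257.24, 430.40):
  3: 255.36 m
  4: 596.48 m
  5: 639.95 m
  6: 118.38 m
  7: 682.59 m
  → nearest: 6 (118.38 m)
Q3 at (529.86, -243.25):
  3: 578.88 m
  4: 951.29 m
  5: 1048.87 m
  6: 608.81 m
  7: 340.81 m
  → nearest: 7 (340.81 m)

Q1→7; Q2→6; Q3→7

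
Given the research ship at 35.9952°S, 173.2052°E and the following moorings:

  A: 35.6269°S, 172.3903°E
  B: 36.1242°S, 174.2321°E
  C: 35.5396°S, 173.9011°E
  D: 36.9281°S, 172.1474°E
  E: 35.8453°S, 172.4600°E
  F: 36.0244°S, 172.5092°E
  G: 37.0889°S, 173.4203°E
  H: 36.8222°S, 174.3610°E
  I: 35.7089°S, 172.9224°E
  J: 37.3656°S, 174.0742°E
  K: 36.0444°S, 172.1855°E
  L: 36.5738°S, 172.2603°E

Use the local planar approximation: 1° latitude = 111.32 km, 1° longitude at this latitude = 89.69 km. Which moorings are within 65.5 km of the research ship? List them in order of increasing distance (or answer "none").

Distances from 35.9952°S, 173.2052°E:
A: 83.8024 km
B: 93.2154 km
C: 80.4234 km
D: 140.6627 km
E: 68.8886 km
F: 62.5088 km
G: 123.2697 km
H: 138.6417 km
I: 40.7321 km
J: 171.3101 km
K: 91.6207 km
L: 106.4465 km
Threshold 65.5 km: I (40.7321 km), F (62.5088 km) are within range.

I, F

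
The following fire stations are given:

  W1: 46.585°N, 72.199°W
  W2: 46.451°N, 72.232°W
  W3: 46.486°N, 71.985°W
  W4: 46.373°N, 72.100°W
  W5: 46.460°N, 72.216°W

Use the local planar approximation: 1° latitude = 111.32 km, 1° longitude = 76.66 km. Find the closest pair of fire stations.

Pairwise distances:
W1–W2: 15.130 km
W1–W3: 19.763 km
W1–W4: 24.790 km
W1–W5: 13.976 km
W2–W3: 19.332 km
W2–W4: 13.334 km
W2–W5: 1.584 km
W3–W4: 15.361 km
W3–W5: 17.943 km
W4–W5: 13.148 km
Closest pair: W2–W5 at 1.584 km.

W2 and W5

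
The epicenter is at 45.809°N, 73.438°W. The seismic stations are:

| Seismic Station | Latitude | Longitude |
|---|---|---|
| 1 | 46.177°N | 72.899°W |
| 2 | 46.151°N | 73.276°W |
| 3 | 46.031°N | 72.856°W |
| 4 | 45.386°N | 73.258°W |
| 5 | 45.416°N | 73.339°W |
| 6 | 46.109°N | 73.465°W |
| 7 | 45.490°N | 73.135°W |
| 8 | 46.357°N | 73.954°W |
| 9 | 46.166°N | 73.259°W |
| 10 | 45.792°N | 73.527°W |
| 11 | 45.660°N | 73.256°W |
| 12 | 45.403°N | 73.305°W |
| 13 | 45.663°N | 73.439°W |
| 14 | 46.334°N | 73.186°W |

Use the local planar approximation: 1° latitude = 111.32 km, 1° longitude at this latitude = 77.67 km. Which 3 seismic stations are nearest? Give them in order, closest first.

10, 13, 11

Distances from 45.809°N, 73.438°W:
1: 58.573 km
2: 40.097 km
3: 51.518 km
4: 49.120 km
5: 44.419 km
6: 33.462 km
7: 42.601 km
8: 72.991 km
9: 42.103 km
10: 7.167 km
11: 21.793 km
12: 46.361 km
13: 16.253 km
14: 61.633 km
Sorted: 10 (7.167 km) < 13 (16.253 km) < 11 (21.793 km) < 6 (33.462 km) < 2 (40.097 km) < …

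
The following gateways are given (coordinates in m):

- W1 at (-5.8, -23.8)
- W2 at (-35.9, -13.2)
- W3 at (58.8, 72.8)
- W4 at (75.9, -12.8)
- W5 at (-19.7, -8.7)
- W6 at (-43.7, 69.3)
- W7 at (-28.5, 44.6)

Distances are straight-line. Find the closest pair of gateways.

Pairwise distances:
W1–W2: 31.9 m
W1–W3: 116.2 m
W1–W4: 82.4 m
W1–W5: 20.5 m
W1–W6: 100.5 m
W1–W7: 72.1 m
W2–W3: 127.9 m
W2–W4: 111.8 m
W2–W5: 16.8 m
W2–W6: 82.9 m
W2–W7: 58.3 m
W3–W4: 87.3 m
W3–W5: 113.2 m
W3–W6: 102.6 m
W3–W7: 91.7 m
W4–W5: 95.7 m
W4–W6: 145.1 m
W4–W7: 119.1 m
W5–W6: 81.6 m
W5–W7: 54.0 m
W6–W7: 29.0 m
Closest pair: W2–W5 at 16.8 m.

W2 and W5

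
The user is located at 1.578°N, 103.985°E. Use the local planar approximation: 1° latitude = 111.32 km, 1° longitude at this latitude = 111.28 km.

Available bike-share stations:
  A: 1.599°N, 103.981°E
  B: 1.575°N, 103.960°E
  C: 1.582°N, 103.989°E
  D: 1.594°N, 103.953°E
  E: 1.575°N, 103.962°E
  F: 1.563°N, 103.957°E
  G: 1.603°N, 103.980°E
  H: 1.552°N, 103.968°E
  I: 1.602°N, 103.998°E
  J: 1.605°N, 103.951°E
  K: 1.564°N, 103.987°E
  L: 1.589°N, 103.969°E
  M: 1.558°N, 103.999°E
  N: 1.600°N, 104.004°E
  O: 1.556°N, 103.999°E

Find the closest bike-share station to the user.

C

Distances from 1.578°N, 103.985°E:
A: √((0.021·111.32)² + (-0.004·111.28)²) = √(5.46493 + 0.19813) = 2.380 km
B: √((-0.003·111.32)² + (-0.025·111.28)²) = √(0.11153 + 7.73952) = 2.802 km
C: √((0.004·111.32)² + (0.004·111.28)²) = √(0.19827 + 0.19813) = 0.630 km
D: √((0.016·111.32)² + (-0.032·111.28)²) = √(3.17239 + 12.68044) = 3.982 km
E: √((-0.003·111.32)² + (-0.023·111.28)²) = √(0.11153 + 6.55073) = 2.581 km
F: √((-0.015·111.32)² + (-0.028·111.28)²) = √(2.78823 + 9.70846) = 3.535 km
G: √((0.025·111.32)² + (-0.005·111.28)²) = √(7.74509 + 0.30958) = 2.838 km
H: √((-0.026·111.32)² + (-0.017·111.28)²) = √(8.37709 + 3.57876) = 3.458 km
I: √((0.024·111.32)² + (0.013·111.28)²) = √(7.13787 + 2.09277) = 3.038 km
J: √((0.027·111.32)² + (-0.034·111.28)²) = √(9.03387 + 14.31502) = 4.832 km
K: √((-0.014·111.32)² + (0.002·111.28)²) = √(2.42886 + 0.04953) = 1.574 km
L: √((0.011·111.32)² + (-0.016·111.28)²) = √(1.49945 + 3.17011) = 2.161 km
M: √((-0.020·111.32)² + (0.014·111.28)²) = √(4.95686 + 2.42711) = 2.717 km
N: √((0.022·111.32)² + (0.019·111.28)²) = √(5.99780 + 4.47035) = 3.235 km
O: √((-0.022·111.32)² + (0.014·111.28)²) = √(5.99780 + 2.42711) = 2.903 km
Minimum: C at 0.630 km.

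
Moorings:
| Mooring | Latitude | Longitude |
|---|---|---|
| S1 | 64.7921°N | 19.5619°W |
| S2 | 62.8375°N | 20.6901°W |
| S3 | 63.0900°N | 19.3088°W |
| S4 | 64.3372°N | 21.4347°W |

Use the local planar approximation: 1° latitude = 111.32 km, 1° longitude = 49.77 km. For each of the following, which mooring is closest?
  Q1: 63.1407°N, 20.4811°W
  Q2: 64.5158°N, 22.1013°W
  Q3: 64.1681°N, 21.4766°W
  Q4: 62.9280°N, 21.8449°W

Q1 at 63.1407°N, 20.4811°W:
  S1: √((1.6514·111.32)² + (0.9192·49.77)²) = √(33794.883670 + 2092.932938) = 189.4408 km
  S2: √((-0.3032·111.32)² + (-0.2090·49.77)²) = √(1139.212625 + 108.200148) = 35.3187 km
  S3: √((-0.0507·111.32)² + (1.1723·49.77)²) = √(31.853878 + 3404.182317) = 58.6177 km
  S4: √((1.1965·111.32)² + (-0.9536·49.77)²) = √(17740.742864 + 2252.515387) = 141.3975 km
  → nearest: S2 (35.3187 km)
Q2 at 64.5158°N, 22.1013°W:
  S1: √((0.2763·111.32)² + (2.5394·49.77)²) = √(946.037094 + 15973.405324) = 130.0748 km
  S2: √((-1.6783·111.32)² + (1.4112·49.77)²) = √(34904.834606 + 4933.014784) = 199.5942 km
  S3: √((-1.4258·111.32)² + (2.7925·49.77)²) = √(25192.056177 + 19316.197848) = 210.9698 km
  S4: √((-0.1786·111.32)² + (0.6666·49.77)²) = √(395.284063 + 1100.692229) = 38.6779 km
  → nearest: S4 (38.6779 km)
Q3 at 64.1681°N, 21.4766°W:
  S1: √((0.6240·111.32)² + (1.9147·49.77)²) = √(4825.202839 + 9081.064410) = 117.9248 km
  S2: √((-1.3306·111.32)² + (0.7865·49.77)²) = √(21940.243012 + 1532.260956) = 153.2074 km
  S3: √((-1.0781·111.32)² + (2.1678·49.77)²) = √(14403.382279 + 11640.555489) = 161.3813 km
  S4: √((0.1691·111.32)² + (0.0419·49.77)²) = √(354.350957 + 4.348739) = 18.9394 km
  → nearest: S4 (18.9394 km)
Q4 at 62.9280°N, 21.8449°W:
  S1: √((1.8641·111.32)² + (2.2830·49.77)²) = √(43061.069115 + 12910.620173) = 236.5834 km
  S2: √((-0.0905·111.32)² + (1.1548·49.77)²) = √(101.494744 + 3303.306196) = 58.3507 km
  S3: √((0.1620·111.32)² + (2.5361·49.77)²) = √(325.219385 + 15931.916794) = 127.5035 km
  S4: √((1.4092·111.32)² + (0.4102·49.77)²) = √(24608.869563 + 416.798928) = 158.1950 km
  → nearest: S2 (58.3507 km)

Q1→S2; Q2→S4; Q3→S4; Q4→S2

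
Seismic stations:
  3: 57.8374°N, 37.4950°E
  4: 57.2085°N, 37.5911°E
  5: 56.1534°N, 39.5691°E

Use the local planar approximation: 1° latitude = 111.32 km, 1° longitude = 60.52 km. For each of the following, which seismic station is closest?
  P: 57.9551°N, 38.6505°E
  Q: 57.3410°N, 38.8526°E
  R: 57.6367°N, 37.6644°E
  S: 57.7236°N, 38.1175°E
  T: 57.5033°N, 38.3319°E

P at 57.9551°N, 38.6505°E:
  3: 71.1477 km
  4: 104.9678 km
  5: 208.1275 km
  → nearest: 3 (71.1477 km)
Q at 57.3410°N, 38.8526°E:
  3: 99.0160 km
  4: 77.7578 km
  5: 139.1334 km
  → nearest: 4 (77.7578 km)
R at 57.6367°N, 37.6644°E:
  3: 24.5818 km
  4: 47.8732 km
  5: 201.3769 km
  → nearest: 3 (24.5818 km)
S at 57.7236°N, 38.1175°E:
  3: 39.7466 km
  4: 65.5965 km
  5: 195.6296 km
  → nearest: 3 (39.7466 km)
T at 57.5033°N, 38.3319°E:
  3: 62.8378 km
  4: 55.5606 km
  5: 167.8918 km
  → nearest: 4 (55.5606 km)

P→3; Q→4; R→3; S→3; T→4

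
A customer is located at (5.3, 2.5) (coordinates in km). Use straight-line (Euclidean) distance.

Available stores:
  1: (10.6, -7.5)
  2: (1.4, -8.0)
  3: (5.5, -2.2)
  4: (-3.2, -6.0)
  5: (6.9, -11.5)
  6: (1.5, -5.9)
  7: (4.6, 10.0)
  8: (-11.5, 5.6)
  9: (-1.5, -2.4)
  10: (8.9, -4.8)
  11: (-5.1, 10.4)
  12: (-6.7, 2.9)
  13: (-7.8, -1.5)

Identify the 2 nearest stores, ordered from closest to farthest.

Distances from (5.3, 2.5):
1: 11.32 km
2: 11.20 km
3: 4.70 km
4: 12.02 km
5: 14.09 km
6: 9.22 km
7: 7.53 km
8: 17.08 km
9: 8.38 km
10: 8.14 km
11: 13.06 km
12: 12.01 km
13: 13.70 km
Sorted: 3 (4.70 km) < 7 (7.53 km) < 10 (8.14 km) < 9 (8.38 km) < …

3, 7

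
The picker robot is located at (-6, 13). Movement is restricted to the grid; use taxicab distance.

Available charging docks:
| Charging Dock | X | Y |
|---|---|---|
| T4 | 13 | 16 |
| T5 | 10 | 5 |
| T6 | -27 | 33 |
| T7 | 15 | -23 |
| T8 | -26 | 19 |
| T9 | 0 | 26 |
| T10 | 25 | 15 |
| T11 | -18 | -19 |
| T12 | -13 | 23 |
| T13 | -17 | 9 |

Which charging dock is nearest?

T13

Distances from (-6, 13):
T4: 22
T5: 24
T6: 41
T7: 57
T8: 26
T9: 19
T10: 33
T11: 44
T12: 17
T13: 15
Minimum: T13 at 15.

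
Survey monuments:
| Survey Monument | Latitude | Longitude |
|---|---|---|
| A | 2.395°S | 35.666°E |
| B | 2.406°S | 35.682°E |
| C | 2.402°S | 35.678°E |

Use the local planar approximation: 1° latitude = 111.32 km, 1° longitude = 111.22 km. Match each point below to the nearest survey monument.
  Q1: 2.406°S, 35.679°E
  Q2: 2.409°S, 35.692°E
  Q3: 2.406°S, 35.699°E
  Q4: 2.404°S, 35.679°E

Q1→B; Q2→B; Q3→B; Q4→C

Q1 at 2.406°S, 35.679°E:
  A: 1.895 km
  B: 0.334 km
  C: 0.459 km
  → nearest: B (0.334 km)
Q2 at 2.409°S, 35.692°E:
  A: 3.285 km
  B: 1.161 km
  C: 1.741 km
  → nearest: B (1.161 km)
Q3 at 2.406°S, 35.699°E:
  A: 3.869 km
  B: 1.891 km
  C: 2.378 km
  → nearest: B (1.891 km)
Q4 at 2.404°S, 35.679°E:
  A: 1.759 km
  B: 0.401 km
  C: 0.249 km
  → nearest: C (0.249 km)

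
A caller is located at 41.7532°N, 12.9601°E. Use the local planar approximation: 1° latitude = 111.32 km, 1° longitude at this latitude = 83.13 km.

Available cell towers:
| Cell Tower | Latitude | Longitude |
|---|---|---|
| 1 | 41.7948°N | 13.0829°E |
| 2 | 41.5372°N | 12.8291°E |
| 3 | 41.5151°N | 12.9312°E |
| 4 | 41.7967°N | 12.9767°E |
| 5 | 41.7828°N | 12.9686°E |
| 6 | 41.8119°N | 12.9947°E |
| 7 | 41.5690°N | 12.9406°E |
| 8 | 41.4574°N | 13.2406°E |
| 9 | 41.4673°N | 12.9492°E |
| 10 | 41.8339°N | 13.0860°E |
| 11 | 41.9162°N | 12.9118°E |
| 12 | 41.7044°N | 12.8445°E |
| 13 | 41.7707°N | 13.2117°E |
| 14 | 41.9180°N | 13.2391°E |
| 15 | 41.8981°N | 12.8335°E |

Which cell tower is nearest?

5

Distances from 41.7532°N, 12.9601°E:
1: √((0.0416·111.32)² + (0.1228·83.13)²) = √(21.445346 + 104.210696) = 11.2096 km
2: √((-0.2160·111.32)² + (-0.1310·83.13)²) = √(578.167796 + 118.592753) = 26.3962 km
3: √((-0.2381·111.32)² + (-0.0289·83.13)²) = √(702.530504 + 5.771800) = 26.6139 km
4: √((0.0435·111.32)² + (0.0166·83.13)²) = √(23.449031 + 1.904284) = 5.0352 km
5: √((0.0296·111.32)² + (0.0085·83.13)²) = √(10.857499 + 0.499291) = 3.3700 km
6: √((0.0587·111.32)² + (0.0346·83.13)²) = √(42.699481 + 8.273090) = 7.1395 km
7: √((-0.1842·111.32)² + (-0.0195·83.13)²) = √(420.460930 + 2.627754) = 20.5691 km
8: √((-0.2958·111.32)² + (0.2805·83.13)²) = √(1084.283215 + 543.727492) = 40.3486 km
9: √((-0.2859·111.32)² + (-0.0109·83.13)²) = √(1012.918973 + 0.821048) = 31.8393 km
10: √((0.0807·111.32)² + (0.1259·83.13)²) = √(80.703703 + 109.538558) = 13.7928 km
11: √((0.1630·111.32)² + (-0.0483·83.13)²) = √(329.246831 + 16.121662) = 18.5841 km
12: √((-0.0488·111.32)² + (-0.1156·83.13)²) = √(29.511144 + 92.348794) = 11.0390 km
13: √((0.0175·111.32)² + (0.2516·83.13)²) = √(3.795094 + 437.458475) = 21.0060 km
14: √((0.1648·111.32)² + (0.2790·83.13)²) = √(336.558691 + 537.927773) = 29.5717 km
15: √((0.1449·111.32)² + (-0.1266·83.13)²) = √(260.185546 + 110.760006) = 19.2599 km
Minimum: 5 at 3.3700 km.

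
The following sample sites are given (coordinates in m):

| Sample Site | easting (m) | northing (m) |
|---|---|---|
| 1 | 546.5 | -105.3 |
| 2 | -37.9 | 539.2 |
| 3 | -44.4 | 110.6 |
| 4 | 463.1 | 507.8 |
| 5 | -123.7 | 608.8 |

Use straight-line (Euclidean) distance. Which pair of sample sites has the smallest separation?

2 and 5

Pairwise distances:
1–2: 870.0 m
1–3: 629.1 m
1–4: 618.7 m
1–5: 979.3 m
2–3: 428.6 m
2–4: 502.0 m
2–5: 110.5 m
3–4: 644.5 m
3–5: 504.5 m
4–5: 595.4 m
Closest pair: 2–5 at 110.5 m.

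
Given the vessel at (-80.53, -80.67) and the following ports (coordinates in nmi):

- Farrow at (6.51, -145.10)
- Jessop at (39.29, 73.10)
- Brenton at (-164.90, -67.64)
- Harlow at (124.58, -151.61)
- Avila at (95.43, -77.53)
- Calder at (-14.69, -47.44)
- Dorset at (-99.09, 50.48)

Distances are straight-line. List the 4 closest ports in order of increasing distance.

Distances from (-80.53, -80.67):
Farrow: 108.29 nmi
Jessop: 194.94 nmi
Brenton: 85.37 nmi
Harlow: 217.03 nmi
Avila: 175.99 nmi
Calder: 73.75 nmi
Dorset: 132.46 nmi
Sorted: Calder (73.75 nmi) < Brenton (85.37 nmi) < Farrow (108.29 nmi) < Dorset (132.46 nmi) < Avila (175.99 nmi) < Jessop (194.94 nmi) < …

Calder, Brenton, Farrow, Dorset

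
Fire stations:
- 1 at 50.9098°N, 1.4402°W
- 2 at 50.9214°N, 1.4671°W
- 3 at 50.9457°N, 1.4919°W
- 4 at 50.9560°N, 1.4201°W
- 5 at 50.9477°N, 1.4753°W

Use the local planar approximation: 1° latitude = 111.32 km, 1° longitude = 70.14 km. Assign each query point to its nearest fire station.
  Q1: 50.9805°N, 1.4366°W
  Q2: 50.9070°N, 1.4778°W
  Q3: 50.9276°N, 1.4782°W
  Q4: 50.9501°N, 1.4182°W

Q1→4; Q2→2; Q3→2; Q4→4

Q1 at 50.9805°N, 1.4366°W:
  1: 7.8744 km
  2: 6.9181 km
  3: 5.4820 km
  4: 2.9627 km
  5: 4.5497 km
  → nearest: 4 (2.9627 km)
Q2 at 50.9070°N, 1.4778°W:
  1: 2.6556 km
  2: 1.7700 km
  3: 4.4201 km
  4: 6.7921 km
  5: 4.5341 km
  → nearest: 2 (1.7700 km)
Q3 at 50.9276°N, 1.4782°W:
  1: 3.3212 km
  2: 1.0404 km
  3: 2.2323 km
  4: 5.1577 km
  5: 2.2468 km
  → nearest: 2 (1.0404 km)
Q4 at 50.9501°N, 1.4182°W:
  1: 4.7442 km
  2: 4.6873 km
  3: 5.1925 km
  4: 0.6702 km
  5: 4.0139 km
  → nearest: 4 (0.6702 km)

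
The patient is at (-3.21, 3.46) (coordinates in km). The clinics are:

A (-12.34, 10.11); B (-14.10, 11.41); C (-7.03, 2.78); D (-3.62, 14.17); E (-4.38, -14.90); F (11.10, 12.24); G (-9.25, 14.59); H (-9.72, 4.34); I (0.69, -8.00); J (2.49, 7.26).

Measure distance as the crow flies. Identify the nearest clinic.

C

Distances from (-3.21, 3.46):
A: 11.30 km
B: 13.48 km
C: 3.88 km
D: 10.72 km
E: 18.40 km
F: 16.79 km
G: 12.66 km
H: 6.57 km
I: 12.11 km
J: 6.85 km
Minimum: C at 3.88 km.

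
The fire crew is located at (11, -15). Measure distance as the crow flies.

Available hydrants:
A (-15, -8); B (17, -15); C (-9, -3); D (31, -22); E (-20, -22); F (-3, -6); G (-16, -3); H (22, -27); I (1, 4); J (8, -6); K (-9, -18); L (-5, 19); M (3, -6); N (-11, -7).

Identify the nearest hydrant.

B

Distances from (11, -15):
A: √((-26)² + (7)²) = √(676.000 + 49.000) = 26.9
B: √((6)² + (0)²) = √(36.000 + 0.000) = 6.0
C: √((-20)² + (12)²) = √(400.000 + 144.000) = 23.3
D: √((20)² + (-7)²) = √(400.000 + 49.000) = 21.2
E: √((-31)² + (-7)²) = √(961.000 + 49.000) = 31.8
F: √((-14)² + (9)²) = √(196.000 + 81.000) = 16.6
G: √((-27)² + (12)²) = √(729.000 + 144.000) = 29.5
H: √((11)² + (-12)²) = √(121.000 + 144.000) = 16.3
I: √((-10)² + (19)²) = √(100.000 + 361.000) = 21.5
J: √((-3)² + (9)²) = √(9.000 + 81.000) = 9.5
K: √((-20)² + (-3)²) = √(400.000 + 9.000) = 20.2
L: √((-16)² + (34)²) = √(256.000 + 1156.000) = 37.6
M: √((-8)² + (9)²) = √(64.000 + 81.000) = 12.0
N: √((-22)² + (8)²) = √(484.000 + 64.000) = 23.4
Minimum: B at 6.0.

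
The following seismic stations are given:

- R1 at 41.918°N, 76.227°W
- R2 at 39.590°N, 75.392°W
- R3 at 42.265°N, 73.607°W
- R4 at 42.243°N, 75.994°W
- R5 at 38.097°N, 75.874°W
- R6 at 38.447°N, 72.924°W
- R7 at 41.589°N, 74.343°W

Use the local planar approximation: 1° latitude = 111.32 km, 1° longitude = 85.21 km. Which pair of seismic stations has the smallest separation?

R1 and R4

Pairwise distances:
R1–R2: √((-2.328·111.32)² + (0.835·85.21)²) = √(67160.25668 + 5062.37231) = 268.743 km
R1–R3: √((0.347·111.32)² + (2.620·85.21)²) = √(1492.12547 + 49840.65180) = 226.567 km
R1–R4: √((0.325·111.32)² + (0.233·85.21)²) = √(1308.92004 + 394.17854) = 41.269 km
R1–R5: √((-3.821·111.32)² + (0.353·85.21)²) = √(180925.78712 + 904.75406) = 426.416 km
R1–R6: √((-3.471·111.32)² + (3.303·85.21)²) = √(149298.56128 + 79213.33133) = 478.029 km
R1–R7: √((-0.329·111.32)² + (1.884·85.21)²) = √(1341.33789 + 25771.69171) = 164.660 km
R2–R3: √((2.675·111.32)² + (1.785·85.21)²) = √(88673.52396 + 23134.36437) = 334.377 km
R2–R4: √((2.653·111.32)² + (-0.602·85.21)²) = √(87220.96660 + 2631.32270) = 299.754 km
R2–R5: √((-1.493·111.32)² + (-0.482·85.21)²) = √(27622.69262 + 1686.84511) = 171.200 km
R2–R6: √((-1.143·111.32)² + (2.468·85.21)²) = √(16189.70205 + 44225.36657) = 245.795 km
R2–R7: √((1.999·111.32)² + (1.049·85.21)²) = √(49519.01342 + 7989.73007) = 239.810 km
R3–R4: √((-0.022·111.32)² + (-2.387·85.21)²) = √(5.99780 + 41370.04265) = 203.411 km
R3–R5: √((-4.168·111.32)² + (-2.267·85.21)²) = √(215279.07361 + 37315.06228) = 502.587 km
R3–R6: √((-3.818·111.32)² + (0.683·85.21)²) = √(180641.79639 + 3387.05725) = 428.986 km
R3–R7: √((-0.676·111.32)² + (-0.736·85.21)²) = √(5662.91167 + 3933.11604) = 97.959 km
R4–R5: √((-4.146·111.32)² + (0.120·85.21)²) = √(213012.45163 + 104.55472) = 461.646 km
R4–R6: √((-3.796·111.32)² + (3.070·85.21)²) = √(178566.01340 + 68431.78707) = 496.989 km
R4–R7: √((-0.654·111.32)² + (1.651·85.21)²) = √(5300.31758 + 19791.34353) = 158.403 km
R5–R6: √((0.350·111.32)² + (2.950·85.21)²) = √(1518.03744 + 63186.62553) = 254.371 km
R5–R7: √((3.492·111.32)² + (1.531·85.21)²) = √(151110.57752 + 17018.90100) = 410.036 km
R6–R7: √((3.142·111.32)² + (-1.419·85.21)²) = √(122337.26208 + 14619.95115) = 370.077 km
Closest pair: R1–R4 at 41.269 km.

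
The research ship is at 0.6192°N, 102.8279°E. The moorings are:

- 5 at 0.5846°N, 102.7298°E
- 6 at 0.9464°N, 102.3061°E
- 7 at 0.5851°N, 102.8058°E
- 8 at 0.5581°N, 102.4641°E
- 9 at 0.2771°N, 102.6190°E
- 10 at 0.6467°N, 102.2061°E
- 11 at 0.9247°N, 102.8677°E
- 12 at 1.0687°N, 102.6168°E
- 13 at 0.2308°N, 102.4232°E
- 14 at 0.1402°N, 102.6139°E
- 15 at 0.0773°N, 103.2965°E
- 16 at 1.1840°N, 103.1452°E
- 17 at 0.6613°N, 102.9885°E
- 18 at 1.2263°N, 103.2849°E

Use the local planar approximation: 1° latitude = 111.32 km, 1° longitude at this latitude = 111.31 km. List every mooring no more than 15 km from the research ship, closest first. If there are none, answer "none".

Distances from 0.6192°N, 102.8279°E:
5: √((-0.0346·111.32)² + (-0.0981·111.31)²) = √(14.835377 + 119.235720) = 11.5789 km
6: √((0.3272·111.32)² + (-0.5218·111.31)²) = √(1326.700783 + 3373.467380) = 68.5578 km
7: √((-0.0341·111.32)² + (-0.0221·111.31)²) = √(14.409707 + 6.051359) = 4.5234 km
8: √((-0.0611·111.32)² + (-0.3638·111.31)²) = √(46.262470 + 1639.810847) = 41.0618 km
9: √((-0.3421·111.32)² + (-0.2089·111.31)²) = √(1450.282290 + 540.686151) = 44.6203 km
10: √((0.0275·111.32)² + (-0.6218·111.31)²) = √(9.371558 + 4790.378185) = 69.2802 km
11: √((0.3055·111.32)² + (0.0398·111.31)²) = √(1156.561748 + 19.626123) = 34.2956 km
12: √((0.4495·111.32)² + (-0.2111·111.31)²) = √(2503.835470 + 552.134433) = 55.2808 km
13: √((-0.3884·111.32)² + (-0.4047·111.31)²) = √(1869.411189 + 2029.246354) = 62.4392 km
14: √((-0.4790·111.32)² + (-0.2140·111.31)²) = √(2843.265544 + 567.408598) = 58.4010 km
15: √((-0.5419·111.32)² + (0.4686·111.31)²) = √(3639.022136 + 2720.651621) = 79.7476 km
16: √((0.5648·111.32)² + (0.3173·111.31)²) = √(3953.081529 + 1247.407956) = 72.1144 km
17: √((0.0421·111.32)² + (0.1606·111.31)²) = √(21.963957 + 319.565176) = 18.4805 km
18: √((0.6071·111.32)² + (0.4570·111.31)²) = √(4567.377005 + 2587.621588) = 84.5872 km
Threshold 15 km: 7 (4.5234 km), 5 (11.5789 km) are within range.

7, 5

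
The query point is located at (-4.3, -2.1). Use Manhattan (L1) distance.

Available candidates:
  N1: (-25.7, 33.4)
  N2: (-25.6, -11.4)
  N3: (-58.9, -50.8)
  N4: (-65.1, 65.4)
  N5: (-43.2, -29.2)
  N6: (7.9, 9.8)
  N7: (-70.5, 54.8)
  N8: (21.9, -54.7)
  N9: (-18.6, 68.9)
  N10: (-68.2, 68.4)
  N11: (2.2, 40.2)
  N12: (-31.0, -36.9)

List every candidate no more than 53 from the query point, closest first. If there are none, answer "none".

N6, N2, N11

Distances from (-4.3, -2.1):
N1: |-21.4| + |35.5| = 21.4 + 35.5 = 56.9
N2: |-21.3| + |-9.3| = 21.3 + 9.3 = 30.6
N3: |-54.6| + |-48.7| = 54.6 + 48.7 = 103.3
N4: |-60.8| + |67.5| = 60.8 + 67.5 = 128.3
N5: |-38.9| + |-27.1| = 38.9 + 27.1 = 66.0
N6: |12.2| + |11.9| = 12.2 + 11.9 = 24.1
N7: |-66.2| + |56.9| = 66.2 + 56.9 = 123.1
N8: |26.2| + |-52.6| = 26.2 + 52.6 = 78.8
N9: |-14.3| + |71.0| = 14.3 + 71.0 = 85.3
N10: |-63.9| + |70.5| = 63.9 + 70.5 = 134.4
N11: |6.5| + |42.3| = 6.5 + 42.3 = 48.8
N12: |-26.7| + |-34.8| = 26.7 + 34.8 = 61.5
Threshold 53: N6 (24.1), N2 (30.6), N11 (48.8) are within range.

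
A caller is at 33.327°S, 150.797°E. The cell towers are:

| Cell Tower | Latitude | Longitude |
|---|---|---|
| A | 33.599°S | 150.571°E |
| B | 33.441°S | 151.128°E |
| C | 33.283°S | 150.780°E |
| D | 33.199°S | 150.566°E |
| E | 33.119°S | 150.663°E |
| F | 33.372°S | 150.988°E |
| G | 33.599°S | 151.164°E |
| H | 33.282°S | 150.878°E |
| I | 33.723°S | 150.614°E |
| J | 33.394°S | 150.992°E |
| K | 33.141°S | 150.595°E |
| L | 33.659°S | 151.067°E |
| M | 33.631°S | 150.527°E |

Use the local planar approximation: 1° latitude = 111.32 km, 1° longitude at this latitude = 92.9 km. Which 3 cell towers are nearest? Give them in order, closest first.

Distances from 33.327°S, 150.797°E:
A: 36.846 km
B: 33.266 km
C: 5.146 km
D: 25.760 km
E: 26.289 km
F: 18.437 km
G: 45.599 km
H: 9.040 km
I: 47.247 km
J: 19.591 km
K: 27.944 km
L: 44.666 km
M: 42.123 km
Sorted: C (5.146 km) < H (9.040 km) < F (18.437 km) < J (19.591 km) < D (25.760 km) < …

C, H, F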